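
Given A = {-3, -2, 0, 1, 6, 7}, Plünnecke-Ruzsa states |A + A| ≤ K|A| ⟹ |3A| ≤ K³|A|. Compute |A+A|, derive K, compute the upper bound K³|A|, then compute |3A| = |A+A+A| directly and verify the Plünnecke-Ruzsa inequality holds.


|A| = 6.
Step 1: Compute A + A by enumerating all 36 pairs.
A + A = {-6, -5, -4, -3, -2, -1, 0, 1, 2, 3, 4, 5, 6, 7, 8, 12, 13, 14}, so |A + A| = 18.
Step 2: Doubling constant K = |A + A|/|A| = 18/6 = 18/6 ≈ 3.0000.
Step 3: Plünnecke-Ruzsa gives |3A| ≤ K³·|A| = (3.0000)³ · 6 ≈ 162.0000.
Step 4: Compute 3A = A + A + A directly by enumerating all triples (a,b,c) ∈ A³; |3A| = 29.
Step 5: Check 29 ≤ 162.0000? Yes ✓.

K = 18/6, Plünnecke-Ruzsa bound K³|A| ≈ 162.0000, |3A| = 29, inequality holds.


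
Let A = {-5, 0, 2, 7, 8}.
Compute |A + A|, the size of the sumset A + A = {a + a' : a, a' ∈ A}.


A + A = {a + a' : a, a' ∈ A}; |A| = 5.
General bounds: 2|A| - 1 ≤ |A + A| ≤ |A|(|A|+1)/2, i.e. 9 ≤ |A + A| ≤ 15.
Lower bound 2|A|-1 is attained iff A is an arithmetic progression.
Enumerate sums a + a' for a ≤ a' (symmetric, so this suffices):
a = -5: -5+-5=-10, -5+0=-5, -5+2=-3, -5+7=2, -5+8=3
a = 0: 0+0=0, 0+2=2, 0+7=7, 0+8=8
a = 2: 2+2=4, 2+7=9, 2+8=10
a = 7: 7+7=14, 7+8=15
a = 8: 8+8=16
Distinct sums: {-10, -5, -3, 0, 2, 3, 4, 7, 8, 9, 10, 14, 15, 16}
|A + A| = 14

|A + A| = 14


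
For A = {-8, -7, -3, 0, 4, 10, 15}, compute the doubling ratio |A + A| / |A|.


|A| = 7.
Compute A + A by enumerating all 49 pairs.
A + A = {-16, -15, -14, -11, -10, -8, -7, -6, -4, -3, 0, 1, 2, 3, 4, 7, 8, 10, 12, 14, 15, 19, 20, 25, 30}, so |A + A| = 25.
K = |A + A| / |A| = 25/7 (already in lowest terms) ≈ 3.5714.
Reference: AP of size 7 gives K = 13/7 ≈ 1.8571; a fully generic set of size 7 gives K ≈ 4.0000.

|A| = 7, |A + A| = 25, K = 25/7.


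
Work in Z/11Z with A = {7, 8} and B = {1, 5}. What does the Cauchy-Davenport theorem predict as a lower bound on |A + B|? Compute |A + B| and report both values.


Cauchy-Davenport: |A + B| ≥ min(p, |A| + |B| - 1) for A, B nonempty in Z/pZ.
|A| = 2, |B| = 2, p = 11.
CD lower bound = min(11, 2 + 2 - 1) = min(11, 3) = 3.
Compute A + B mod 11 directly:
a = 7: 7+1=8, 7+5=1
a = 8: 8+1=9, 8+5=2
A + B = {1, 2, 8, 9}, so |A + B| = 4.
Verify: 4 ≥ 3? Yes ✓.

CD lower bound = 3, actual |A + B| = 4.


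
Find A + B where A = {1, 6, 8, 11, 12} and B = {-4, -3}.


A + B = {a + b : a ∈ A, b ∈ B}.
Enumerate all |A|·|B| = 5·2 = 10 pairs (a, b) and collect distinct sums.
a = 1: 1+-4=-3, 1+-3=-2
a = 6: 6+-4=2, 6+-3=3
a = 8: 8+-4=4, 8+-3=5
a = 11: 11+-4=7, 11+-3=8
a = 12: 12+-4=8, 12+-3=9
Collecting distinct sums: A + B = {-3, -2, 2, 3, 4, 5, 7, 8, 9}
|A + B| = 9

A + B = {-3, -2, 2, 3, 4, 5, 7, 8, 9}


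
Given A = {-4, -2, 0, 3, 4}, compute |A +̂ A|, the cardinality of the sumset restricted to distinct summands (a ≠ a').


Restricted sumset: A +̂ A = {a + a' : a ∈ A, a' ∈ A, a ≠ a'}.
Equivalently, take A + A and drop any sum 2a that is achievable ONLY as a + a for a ∈ A (i.e. sums representable only with equal summands).
Enumerate pairs (a, a') with a < a' (symmetric, so each unordered pair gives one sum; this covers all a ≠ a'):
  -4 + -2 = -6
  -4 + 0 = -4
  -4 + 3 = -1
  -4 + 4 = 0
  -2 + 0 = -2
  -2 + 3 = 1
  -2 + 4 = 2
  0 + 3 = 3
  0 + 4 = 4
  3 + 4 = 7
Collected distinct sums: {-6, -4, -2, -1, 0, 1, 2, 3, 4, 7}
|A +̂ A| = 10
(Reference bound: |A +̂ A| ≥ 2|A| - 3 for |A| ≥ 2, with |A| = 5 giving ≥ 7.)

|A +̂ A| = 10


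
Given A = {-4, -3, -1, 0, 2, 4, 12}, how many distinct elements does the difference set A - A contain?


A - A = {a - a' : a, a' ∈ A}; |A| = 7.
Bounds: 2|A|-1 ≤ |A - A| ≤ |A|² - |A| + 1, i.e. 13 ≤ |A - A| ≤ 43.
Note: 0 ∈ A - A always (from a - a). The set is symmetric: if d ∈ A - A then -d ∈ A - A.
Enumerate nonzero differences d = a - a' with a > a' (then include -d):
Positive differences: {1, 2, 3, 4, 5, 6, 7, 8, 10, 12, 13, 15, 16}
Full difference set: {0} ∪ (positive diffs) ∪ (negative diffs).
|A - A| = 1 + 2·13 = 27 (matches direct enumeration: 27).

|A - A| = 27


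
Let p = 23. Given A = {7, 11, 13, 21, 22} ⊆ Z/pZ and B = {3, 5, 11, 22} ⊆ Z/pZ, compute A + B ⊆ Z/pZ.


Work in Z/23Z: reduce every sum a + b modulo 23.
Enumerate all 20 pairs:
a = 7: 7+3=10, 7+5=12, 7+11=18, 7+22=6
a = 11: 11+3=14, 11+5=16, 11+11=22, 11+22=10
a = 13: 13+3=16, 13+5=18, 13+11=1, 13+22=12
a = 21: 21+3=1, 21+5=3, 21+11=9, 21+22=20
a = 22: 22+3=2, 22+5=4, 22+11=10, 22+22=21
Distinct residues collected: {1, 2, 3, 4, 6, 9, 10, 12, 14, 16, 18, 20, 21, 22}
|A + B| = 14 (out of 23 total residues).

A + B = {1, 2, 3, 4, 6, 9, 10, 12, 14, 16, 18, 20, 21, 22}


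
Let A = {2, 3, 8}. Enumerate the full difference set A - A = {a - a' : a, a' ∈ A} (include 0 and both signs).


A - A = {a - a' : a, a' ∈ A}.
Compute a - a' for each ordered pair (a, a'):
a = 2: 2-2=0, 2-3=-1, 2-8=-6
a = 3: 3-2=1, 3-3=0, 3-8=-5
a = 8: 8-2=6, 8-3=5, 8-8=0
Collecting distinct values (and noting 0 appears from a-a):
A - A = {-6, -5, -1, 0, 1, 5, 6}
|A - A| = 7

A - A = {-6, -5, -1, 0, 1, 5, 6}


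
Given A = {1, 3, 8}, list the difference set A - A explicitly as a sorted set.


A - A = {a - a' : a, a' ∈ A}.
Compute a - a' for each ordered pair (a, a'):
a = 1: 1-1=0, 1-3=-2, 1-8=-7
a = 3: 3-1=2, 3-3=0, 3-8=-5
a = 8: 8-1=7, 8-3=5, 8-8=0
Collecting distinct values (and noting 0 appears from a-a):
A - A = {-7, -5, -2, 0, 2, 5, 7}
|A - A| = 7

A - A = {-7, -5, -2, 0, 2, 5, 7}


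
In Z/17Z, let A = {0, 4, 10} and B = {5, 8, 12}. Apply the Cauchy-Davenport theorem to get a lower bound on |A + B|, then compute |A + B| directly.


Cauchy-Davenport: |A + B| ≥ min(p, |A| + |B| - 1) for A, B nonempty in Z/pZ.
|A| = 3, |B| = 3, p = 17.
CD lower bound = min(17, 3 + 3 - 1) = min(17, 5) = 5.
Compute A + B mod 17 directly:
a = 0: 0+5=5, 0+8=8, 0+12=12
a = 4: 4+5=9, 4+8=12, 4+12=16
a = 10: 10+5=15, 10+8=1, 10+12=5
A + B = {1, 5, 8, 9, 12, 15, 16}, so |A + B| = 7.
Verify: 7 ≥ 5? Yes ✓.

CD lower bound = 5, actual |A + B| = 7.


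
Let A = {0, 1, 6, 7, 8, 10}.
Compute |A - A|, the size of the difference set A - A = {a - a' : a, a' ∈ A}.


A - A = {a - a' : a, a' ∈ A}; |A| = 6.
Bounds: 2|A|-1 ≤ |A - A| ≤ |A|² - |A| + 1, i.e. 11 ≤ |A - A| ≤ 31.
Note: 0 ∈ A - A always (from a - a). The set is symmetric: if d ∈ A - A then -d ∈ A - A.
Enumerate nonzero differences d = a - a' with a > a' (then include -d):
Positive differences: {1, 2, 3, 4, 5, 6, 7, 8, 9, 10}
Full difference set: {0} ∪ (positive diffs) ∪ (negative diffs).
|A - A| = 1 + 2·10 = 21 (matches direct enumeration: 21).

|A - A| = 21


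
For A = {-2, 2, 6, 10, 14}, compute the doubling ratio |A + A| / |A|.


|A| = 5.
Compute A + A by enumerating all 25 pairs.
A + A = {-4, 0, 4, 8, 12, 16, 20, 24, 28}, so |A + A| = 9.
K = |A + A| / |A| = 9/5 (already in lowest terms) ≈ 1.8000.
Reference: AP of size 5 gives K = 9/5 ≈ 1.8000; a fully generic set of size 5 gives K ≈ 3.0000.

|A| = 5, |A + A| = 9, K = 9/5.


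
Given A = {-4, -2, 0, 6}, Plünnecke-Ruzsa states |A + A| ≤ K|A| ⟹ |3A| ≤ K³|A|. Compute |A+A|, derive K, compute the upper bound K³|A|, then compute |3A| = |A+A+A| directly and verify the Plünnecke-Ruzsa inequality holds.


|A| = 4.
Step 1: Compute A + A by enumerating all 16 pairs.
A + A = {-8, -6, -4, -2, 0, 2, 4, 6, 12}, so |A + A| = 9.
Step 2: Doubling constant K = |A + A|/|A| = 9/4 = 9/4 ≈ 2.2500.
Step 3: Plünnecke-Ruzsa gives |3A| ≤ K³·|A| = (2.2500)³ · 4 ≈ 45.5625.
Step 4: Compute 3A = A + A + A directly by enumerating all triples (a,b,c) ∈ A³; |3A| = 14.
Step 5: Check 14 ≤ 45.5625? Yes ✓.

K = 9/4, Plünnecke-Ruzsa bound K³|A| ≈ 45.5625, |3A| = 14, inequality holds.


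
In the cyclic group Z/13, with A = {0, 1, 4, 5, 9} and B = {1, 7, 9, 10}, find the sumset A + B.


Work in Z/13Z: reduce every sum a + b modulo 13.
Enumerate all 20 pairs:
a = 0: 0+1=1, 0+7=7, 0+9=9, 0+10=10
a = 1: 1+1=2, 1+7=8, 1+9=10, 1+10=11
a = 4: 4+1=5, 4+7=11, 4+9=0, 4+10=1
a = 5: 5+1=6, 5+7=12, 5+9=1, 5+10=2
a = 9: 9+1=10, 9+7=3, 9+9=5, 9+10=6
Distinct residues collected: {0, 1, 2, 3, 5, 6, 7, 8, 9, 10, 11, 12}
|A + B| = 12 (out of 13 total residues).

A + B = {0, 1, 2, 3, 5, 6, 7, 8, 9, 10, 11, 12}


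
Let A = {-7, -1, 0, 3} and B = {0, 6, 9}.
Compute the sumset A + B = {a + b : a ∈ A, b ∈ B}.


A + B = {a + b : a ∈ A, b ∈ B}.
Enumerate all |A|·|B| = 4·3 = 12 pairs (a, b) and collect distinct sums.
a = -7: -7+0=-7, -7+6=-1, -7+9=2
a = -1: -1+0=-1, -1+6=5, -1+9=8
a = 0: 0+0=0, 0+6=6, 0+9=9
a = 3: 3+0=3, 3+6=9, 3+9=12
Collecting distinct sums: A + B = {-7, -1, 0, 2, 3, 5, 6, 8, 9, 12}
|A + B| = 10

A + B = {-7, -1, 0, 2, 3, 5, 6, 8, 9, 12}


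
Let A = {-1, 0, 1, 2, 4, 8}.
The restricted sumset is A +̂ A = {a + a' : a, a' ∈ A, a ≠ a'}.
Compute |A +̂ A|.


Restricted sumset: A +̂ A = {a + a' : a ∈ A, a' ∈ A, a ≠ a'}.
Equivalently, take A + A and drop any sum 2a that is achievable ONLY as a + a for a ∈ A (i.e. sums representable only with equal summands).
Enumerate pairs (a, a') with a < a' (symmetric, so each unordered pair gives one sum; this covers all a ≠ a'):
  -1 + 0 = -1
  -1 + 1 = 0
  -1 + 2 = 1
  -1 + 4 = 3
  -1 + 8 = 7
  0 + 1 = 1
  0 + 2 = 2
  0 + 4 = 4
  0 + 8 = 8
  1 + 2 = 3
  1 + 4 = 5
  1 + 8 = 9
  2 + 4 = 6
  2 + 8 = 10
  4 + 8 = 12
Collected distinct sums: {-1, 0, 1, 2, 3, 4, 5, 6, 7, 8, 9, 10, 12}
|A +̂ A| = 13
(Reference bound: |A +̂ A| ≥ 2|A| - 3 for |A| ≥ 2, with |A| = 6 giving ≥ 9.)

|A +̂ A| = 13


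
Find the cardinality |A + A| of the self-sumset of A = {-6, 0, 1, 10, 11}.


A + A = {a + a' : a, a' ∈ A}; |A| = 5.
General bounds: 2|A| - 1 ≤ |A + A| ≤ |A|(|A|+1)/2, i.e. 9 ≤ |A + A| ≤ 15.
Lower bound 2|A|-1 is attained iff A is an arithmetic progression.
Enumerate sums a + a' for a ≤ a' (symmetric, so this suffices):
a = -6: -6+-6=-12, -6+0=-6, -6+1=-5, -6+10=4, -6+11=5
a = 0: 0+0=0, 0+1=1, 0+10=10, 0+11=11
a = 1: 1+1=2, 1+10=11, 1+11=12
a = 10: 10+10=20, 10+11=21
a = 11: 11+11=22
Distinct sums: {-12, -6, -5, 0, 1, 2, 4, 5, 10, 11, 12, 20, 21, 22}
|A + A| = 14

|A + A| = 14


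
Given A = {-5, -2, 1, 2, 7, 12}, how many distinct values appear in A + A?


A + A = {a + a' : a, a' ∈ A}; |A| = 6.
General bounds: 2|A| - 1 ≤ |A + A| ≤ |A|(|A|+1)/2, i.e. 11 ≤ |A + A| ≤ 21.
Lower bound 2|A|-1 is attained iff A is an arithmetic progression.
Enumerate sums a + a' for a ≤ a' (symmetric, so this suffices):
a = -5: -5+-5=-10, -5+-2=-7, -5+1=-4, -5+2=-3, -5+7=2, -5+12=7
a = -2: -2+-2=-4, -2+1=-1, -2+2=0, -2+7=5, -2+12=10
a = 1: 1+1=2, 1+2=3, 1+7=8, 1+12=13
a = 2: 2+2=4, 2+7=9, 2+12=14
a = 7: 7+7=14, 7+12=19
a = 12: 12+12=24
Distinct sums: {-10, -7, -4, -3, -1, 0, 2, 3, 4, 5, 7, 8, 9, 10, 13, 14, 19, 24}
|A + A| = 18

|A + A| = 18


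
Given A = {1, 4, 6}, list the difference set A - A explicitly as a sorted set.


A - A = {a - a' : a, a' ∈ A}.
Compute a - a' for each ordered pair (a, a'):
a = 1: 1-1=0, 1-4=-3, 1-6=-5
a = 4: 4-1=3, 4-4=0, 4-6=-2
a = 6: 6-1=5, 6-4=2, 6-6=0
Collecting distinct values (and noting 0 appears from a-a):
A - A = {-5, -3, -2, 0, 2, 3, 5}
|A - A| = 7

A - A = {-5, -3, -2, 0, 2, 3, 5}


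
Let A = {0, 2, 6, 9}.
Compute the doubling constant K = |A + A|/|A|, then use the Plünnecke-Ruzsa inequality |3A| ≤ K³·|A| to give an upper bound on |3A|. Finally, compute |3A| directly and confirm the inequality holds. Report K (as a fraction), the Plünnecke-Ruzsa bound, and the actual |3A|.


|A| = 4.
Step 1: Compute A + A by enumerating all 16 pairs.
A + A = {0, 2, 4, 6, 8, 9, 11, 12, 15, 18}, so |A + A| = 10.
Step 2: Doubling constant K = |A + A|/|A| = 10/4 = 10/4 ≈ 2.5000.
Step 3: Plünnecke-Ruzsa gives |3A| ≤ K³·|A| = (2.5000)³ · 4 ≈ 62.5000.
Step 4: Compute 3A = A + A + A directly by enumerating all triples (a,b,c) ∈ A³; |3A| = 18.
Step 5: Check 18 ≤ 62.5000? Yes ✓.

K = 10/4, Plünnecke-Ruzsa bound K³|A| ≈ 62.5000, |3A| = 18, inequality holds.


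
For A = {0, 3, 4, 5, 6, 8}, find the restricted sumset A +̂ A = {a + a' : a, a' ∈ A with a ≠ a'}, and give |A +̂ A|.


Restricted sumset: A +̂ A = {a + a' : a ∈ A, a' ∈ A, a ≠ a'}.
Equivalently, take A + A and drop any sum 2a that is achievable ONLY as a + a for a ∈ A (i.e. sums representable only with equal summands).
Enumerate pairs (a, a') with a < a' (symmetric, so each unordered pair gives one sum; this covers all a ≠ a'):
  0 + 3 = 3
  0 + 4 = 4
  0 + 5 = 5
  0 + 6 = 6
  0 + 8 = 8
  3 + 4 = 7
  3 + 5 = 8
  3 + 6 = 9
  3 + 8 = 11
  4 + 5 = 9
  4 + 6 = 10
  4 + 8 = 12
  5 + 6 = 11
  5 + 8 = 13
  6 + 8 = 14
Collected distinct sums: {3, 4, 5, 6, 7, 8, 9, 10, 11, 12, 13, 14}
|A +̂ A| = 12
(Reference bound: |A +̂ A| ≥ 2|A| - 3 for |A| ≥ 2, with |A| = 6 giving ≥ 9.)

|A +̂ A| = 12


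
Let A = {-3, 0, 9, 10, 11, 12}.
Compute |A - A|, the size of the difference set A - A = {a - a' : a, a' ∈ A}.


A - A = {a - a' : a, a' ∈ A}; |A| = 6.
Bounds: 2|A|-1 ≤ |A - A| ≤ |A|² - |A| + 1, i.e. 11 ≤ |A - A| ≤ 31.
Note: 0 ∈ A - A always (from a - a). The set is symmetric: if d ∈ A - A then -d ∈ A - A.
Enumerate nonzero differences d = a - a' with a > a' (then include -d):
Positive differences: {1, 2, 3, 9, 10, 11, 12, 13, 14, 15}
Full difference set: {0} ∪ (positive diffs) ∪ (negative diffs).
|A - A| = 1 + 2·10 = 21 (matches direct enumeration: 21).

|A - A| = 21


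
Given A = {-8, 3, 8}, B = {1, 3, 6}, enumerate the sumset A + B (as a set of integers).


A + B = {a + b : a ∈ A, b ∈ B}.
Enumerate all |A|·|B| = 3·3 = 9 pairs (a, b) and collect distinct sums.
a = -8: -8+1=-7, -8+3=-5, -8+6=-2
a = 3: 3+1=4, 3+3=6, 3+6=9
a = 8: 8+1=9, 8+3=11, 8+6=14
Collecting distinct sums: A + B = {-7, -5, -2, 4, 6, 9, 11, 14}
|A + B| = 8

A + B = {-7, -5, -2, 4, 6, 9, 11, 14}


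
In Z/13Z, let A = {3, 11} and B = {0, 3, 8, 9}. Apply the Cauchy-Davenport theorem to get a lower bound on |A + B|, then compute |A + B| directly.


Cauchy-Davenport: |A + B| ≥ min(p, |A| + |B| - 1) for A, B nonempty in Z/pZ.
|A| = 2, |B| = 4, p = 13.
CD lower bound = min(13, 2 + 4 - 1) = min(13, 5) = 5.
Compute A + B mod 13 directly:
a = 3: 3+0=3, 3+3=6, 3+8=11, 3+9=12
a = 11: 11+0=11, 11+3=1, 11+8=6, 11+9=7
A + B = {1, 3, 6, 7, 11, 12}, so |A + B| = 6.
Verify: 6 ≥ 5? Yes ✓.

CD lower bound = 5, actual |A + B| = 6.


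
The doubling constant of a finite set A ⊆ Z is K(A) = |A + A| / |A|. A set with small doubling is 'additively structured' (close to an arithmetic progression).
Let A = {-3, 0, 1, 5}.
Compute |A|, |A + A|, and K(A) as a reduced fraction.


|A| = 4.
Compute A + A by enumerating all 16 pairs.
A + A = {-6, -3, -2, 0, 1, 2, 5, 6, 10}, so |A + A| = 9.
K = |A + A| / |A| = 9/4 (already in lowest terms) ≈ 2.2500.
Reference: AP of size 4 gives K = 7/4 ≈ 1.7500; a fully generic set of size 4 gives K ≈ 2.5000.

|A| = 4, |A + A| = 9, K = 9/4.


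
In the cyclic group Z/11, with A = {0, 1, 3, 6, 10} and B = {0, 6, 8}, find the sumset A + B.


Work in Z/11Z: reduce every sum a + b modulo 11.
Enumerate all 15 pairs:
a = 0: 0+0=0, 0+6=6, 0+8=8
a = 1: 1+0=1, 1+6=7, 1+8=9
a = 3: 3+0=3, 3+6=9, 3+8=0
a = 6: 6+0=6, 6+6=1, 6+8=3
a = 10: 10+0=10, 10+6=5, 10+8=7
Distinct residues collected: {0, 1, 3, 5, 6, 7, 8, 9, 10}
|A + B| = 9 (out of 11 total residues).

A + B = {0, 1, 3, 5, 6, 7, 8, 9, 10}


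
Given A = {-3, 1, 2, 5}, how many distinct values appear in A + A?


A + A = {a + a' : a, a' ∈ A}; |A| = 4.
General bounds: 2|A| - 1 ≤ |A + A| ≤ |A|(|A|+1)/2, i.e. 7 ≤ |A + A| ≤ 10.
Lower bound 2|A|-1 is attained iff A is an arithmetic progression.
Enumerate sums a + a' for a ≤ a' (symmetric, so this suffices):
a = -3: -3+-3=-6, -3+1=-2, -3+2=-1, -3+5=2
a = 1: 1+1=2, 1+2=3, 1+5=6
a = 2: 2+2=4, 2+5=7
a = 5: 5+5=10
Distinct sums: {-6, -2, -1, 2, 3, 4, 6, 7, 10}
|A + A| = 9

|A + A| = 9


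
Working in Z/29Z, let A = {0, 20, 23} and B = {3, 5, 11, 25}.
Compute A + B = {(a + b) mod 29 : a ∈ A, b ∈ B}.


Work in Z/29Z: reduce every sum a + b modulo 29.
Enumerate all 12 pairs:
a = 0: 0+3=3, 0+5=5, 0+11=11, 0+25=25
a = 20: 20+3=23, 20+5=25, 20+11=2, 20+25=16
a = 23: 23+3=26, 23+5=28, 23+11=5, 23+25=19
Distinct residues collected: {2, 3, 5, 11, 16, 19, 23, 25, 26, 28}
|A + B| = 10 (out of 29 total residues).

A + B = {2, 3, 5, 11, 16, 19, 23, 25, 26, 28}


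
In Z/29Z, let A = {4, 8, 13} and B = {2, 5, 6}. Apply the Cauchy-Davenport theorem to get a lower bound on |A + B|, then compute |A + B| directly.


Cauchy-Davenport: |A + B| ≥ min(p, |A| + |B| - 1) for A, B nonempty in Z/pZ.
|A| = 3, |B| = 3, p = 29.
CD lower bound = min(29, 3 + 3 - 1) = min(29, 5) = 5.
Compute A + B mod 29 directly:
a = 4: 4+2=6, 4+5=9, 4+6=10
a = 8: 8+2=10, 8+5=13, 8+6=14
a = 13: 13+2=15, 13+5=18, 13+6=19
A + B = {6, 9, 10, 13, 14, 15, 18, 19}, so |A + B| = 8.
Verify: 8 ≥ 5? Yes ✓.

CD lower bound = 5, actual |A + B| = 8.


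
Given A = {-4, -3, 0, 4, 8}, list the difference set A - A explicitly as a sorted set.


A - A = {a - a' : a, a' ∈ A}.
Compute a - a' for each ordered pair (a, a'):
a = -4: -4--4=0, -4--3=-1, -4-0=-4, -4-4=-8, -4-8=-12
a = -3: -3--4=1, -3--3=0, -3-0=-3, -3-4=-7, -3-8=-11
a = 0: 0--4=4, 0--3=3, 0-0=0, 0-4=-4, 0-8=-8
a = 4: 4--4=8, 4--3=7, 4-0=4, 4-4=0, 4-8=-4
a = 8: 8--4=12, 8--3=11, 8-0=8, 8-4=4, 8-8=0
Collecting distinct values (and noting 0 appears from a-a):
A - A = {-12, -11, -8, -7, -4, -3, -1, 0, 1, 3, 4, 7, 8, 11, 12}
|A - A| = 15

A - A = {-12, -11, -8, -7, -4, -3, -1, 0, 1, 3, 4, 7, 8, 11, 12}


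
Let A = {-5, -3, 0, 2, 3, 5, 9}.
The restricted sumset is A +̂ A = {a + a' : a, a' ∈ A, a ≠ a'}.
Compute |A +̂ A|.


Restricted sumset: A +̂ A = {a + a' : a ∈ A, a' ∈ A, a ≠ a'}.
Equivalently, take A + A and drop any sum 2a that is achievable ONLY as a + a for a ∈ A (i.e. sums representable only with equal summands).
Enumerate pairs (a, a') with a < a' (symmetric, so each unordered pair gives one sum; this covers all a ≠ a'):
  -5 + -3 = -8
  -5 + 0 = -5
  -5 + 2 = -3
  -5 + 3 = -2
  -5 + 5 = 0
  -5 + 9 = 4
  -3 + 0 = -3
  -3 + 2 = -1
  -3 + 3 = 0
  -3 + 5 = 2
  -3 + 9 = 6
  0 + 2 = 2
  0 + 3 = 3
  0 + 5 = 5
  0 + 9 = 9
  2 + 3 = 5
  2 + 5 = 7
  2 + 9 = 11
  3 + 5 = 8
  3 + 9 = 12
  5 + 9 = 14
Collected distinct sums: {-8, -5, -3, -2, -1, 0, 2, 3, 4, 5, 6, 7, 8, 9, 11, 12, 14}
|A +̂ A| = 17
(Reference bound: |A +̂ A| ≥ 2|A| - 3 for |A| ≥ 2, with |A| = 7 giving ≥ 11.)

|A +̂ A| = 17


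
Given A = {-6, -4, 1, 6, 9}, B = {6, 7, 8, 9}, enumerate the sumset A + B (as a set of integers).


A + B = {a + b : a ∈ A, b ∈ B}.
Enumerate all |A|·|B| = 5·4 = 20 pairs (a, b) and collect distinct sums.
a = -6: -6+6=0, -6+7=1, -6+8=2, -6+9=3
a = -4: -4+6=2, -4+7=3, -4+8=4, -4+9=5
a = 1: 1+6=7, 1+7=8, 1+8=9, 1+9=10
a = 6: 6+6=12, 6+7=13, 6+8=14, 6+9=15
a = 9: 9+6=15, 9+7=16, 9+8=17, 9+9=18
Collecting distinct sums: A + B = {0, 1, 2, 3, 4, 5, 7, 8, 9, 10, 12, 13, 14, 15, 16, 17, 18}
|A + B| = 17

A + B = {0, 1, 2, 3, 4, 5, 7, 8, 9, 10, 12, 13, 14, 15, 16, 17, 18}


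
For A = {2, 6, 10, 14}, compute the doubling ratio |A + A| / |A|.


|A| = 4.
Compute A + A by enumerating all 16 pairs.
A + A = {4, 8, 12, 16, 20, 24, 28}, so |A + A| = 7.
K = |A + A| / |A| = 7/4 (already in lowest terms) ≈ 1.7500.
Reference: AP of size 4 gives K = 7/4 ≈ 1.7500; a fully generic set of size 4 gives K ≈ 2.5000.

|A| = 4, |A + A| = 7, K = 7/4.


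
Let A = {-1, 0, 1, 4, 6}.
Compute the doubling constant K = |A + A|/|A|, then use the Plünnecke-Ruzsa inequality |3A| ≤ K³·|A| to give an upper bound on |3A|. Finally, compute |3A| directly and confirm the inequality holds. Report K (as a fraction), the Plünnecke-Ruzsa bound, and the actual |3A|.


|A| = 5.
Step 1: Compute A + A by enumerating all 25 pairs.
A + A = {-2, -1, 0, 1, 2, 3, 4, 5, 6, 7, 8, 10, 12}, so |A + A| = 13.
Step 2: Doubling constant K = |A + A|/|A| = 13/5 = 13/5 ≈ 2.6000.
Step 3: Plünnecke-Ruzsa gives |3A| ≤ K³·|A| = (2.6000)³ · 5 ≈ 87.8800.
Step 4: Compute 3A = A + A + A directly by enumerating all triples (a,b,c) ∈ A³; |3A| = 20.
Step 5: Check 20 ≤ 87.8800? Yes ✓.

K = 13/5, Plünnecke-Ruzsa bound K³|A| ≈ 87.8800, |3A| = 20, inequality holds.


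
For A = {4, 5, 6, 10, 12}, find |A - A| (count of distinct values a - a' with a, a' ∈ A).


A - A = {a - a' : a, a' ∈ A}; |A| = 5.
Bounds: 2|A|-1 ≤ |A - A| ≤ |A|² - |A| + 1, i.e. 9 ≤ |A - A| ≤ 21.
Note: 0 ∈ A - A always (from a - a). The set is symmetric: if d ∈ A - A then -d ∈ A - A.
Enumerate nonzero differences d = a - a' with a > a' (then include -d):
Positive differences: {1, 2, 4, 5, 6, 7, 8}
Full difference set: {0} ∪ (positive diffs) ∪ (negative diffs).
|A - A| = 1 + 2·7 = 15 (matches direct enumeration: 15).

|A - A| = 15


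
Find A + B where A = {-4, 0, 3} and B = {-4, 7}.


A + B = {a + b : a ∈ A, b ∈ B}.
Enumerate all |A|·|B| = 3·2 = 6 pairs (a, b) and collect distinct sums.
a = -4: -4+-4=-8, -4+7=3
a = 0: 0+-4=-4, 0+7=7
a = 3: 3+-4=-1, 3+7=10
Collecting distinct sums: A + B = {-8, -4, -1, 3, 7, 10}
|A + B| = 6

A + B = {-8, -4, -1, 3, 7, 10}


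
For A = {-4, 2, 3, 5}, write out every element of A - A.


A - A = {a - a' : a, a' ∈ A}.
Compute a - a' for each ordered pair (a, a'):
a = -4: -4--4=0, -4-2=-6, -4-3=-7, -4-5=-9
a = 2: 2--4=6, 2-2=0, 2-3=-1, 2-5=-3
a = 3: 3--4=7, 3-2=1, 3-3=0, 3-5=-2
a = 5: 5--4=9, 5-2=3, 5-3=2, 5-5=0
Collecting distinct values (and noting 0 appears from a-a):
A - A = {-9, -7, -6, -3, -2, -1, 0, 1, 2, 3, 6, 7, 9}
|A - A| = 13

A - A = {-9, -7, -6, -3, -2, -1, 0, 1, 2, 3, 6, 7, 9}


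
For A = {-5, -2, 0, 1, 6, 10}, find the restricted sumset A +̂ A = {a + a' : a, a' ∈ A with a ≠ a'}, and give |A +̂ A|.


Restricted sumset: A +̂ A = {a + a' : a ∈ A, a' ∈ A, a ≠ a'}.
Equivalently, take A + A and drop any sum 2a that is achievable ONLY as a + a for a ∈ A (i.e. sums representable only with equal summands).
Enumerate pairs (a, a') with a < a' (symmetric, so each unordered pair gives one sum; this covers all a ≠ a'):
  -5 + -2 = -7
  -5 + 0 = -5
  -5 + 1 = -4
  -5 + 6 = 1
  -5 + 10 = 5
  -2 + 0 = -2
  -2 + 1 = -1
  -2 + 6 = 4
  -2 + 10 = 8
  0 + 1 = 1
  0 + 6 = 6
  0 + 10 = 10
  1 + 6 = 7
  1 + 10 = 11
  6 + 10 = 16
Collected distinct sums: {-7, -5, -4, -2, -1, 1, 4, 5, 6, 7, 8, 10, 11, 16}
|A +̂ A| = 14
(Reference bound: |A +̂ A| ≥ 2|A| - 3 for |A| ≥ 2, with |A| = 6 giving ≥ 9.)

|A +̂ A| = 14


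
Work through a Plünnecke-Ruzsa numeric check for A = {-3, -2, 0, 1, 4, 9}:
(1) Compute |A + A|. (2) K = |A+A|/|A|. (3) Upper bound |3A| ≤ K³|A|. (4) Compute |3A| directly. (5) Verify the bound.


|A| = 6.
Step 1: Compute A + A by enumerating all 36 pairs.
A + A = {-6, -5, -4, -3, -2, -1, 0, 1, 2, 4, 5, 6, 7, 8, 9, 10, 13, 18}, so |A + A| = 18.
Step 2: Doubling constant K = |A + A|/|A| = 18/6 = 18/6 ≈ 3.0000.
Step 3: Plünnecke-Ruzsa gives |3A| ≤ K³·|A| = (3.0000)³ · 6 ≈ 162.0000.
Step 4: Compute 3A = A + A + A directly by enumerating all triples (a,b,c) ∈ A³; |3A| = 31.
Step 5: Check 31 ≤ 162.0000? Yes ✓.

K = 18/6, Plünnecke-Ruzsa bound K³|A| ≈ 162.0000, |3A| = 31, inequality holds.


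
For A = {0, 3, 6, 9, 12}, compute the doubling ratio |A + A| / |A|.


|A| = 5.
Compute A + A by enumerating all 25 pairs.
A + A = {0, 3, 6, 9, 12, 15, 18, 21, 24}, so |A + A| = 9.
K = |A + A| / |A| = 9/5 (already in lowest terms) ≈ 1.8000.
Reference: AP of size 5 gives K = 9/5 ≈ 1.8000; a fully generic set of size 5 gives K ≈ 3.0000.

|A| = 5, |A + A| = 9, K = 9/5.


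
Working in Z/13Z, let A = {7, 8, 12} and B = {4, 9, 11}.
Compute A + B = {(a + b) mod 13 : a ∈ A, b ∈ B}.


Work in Z/13Z: reduce every sum a + b modulo 13.
Enumerate all 9 pairs:
a = 7: 7+4=11, 7+9=3, 7+11=5
a = 8: 8+4=12, 8+9=4, 8+11=6
a = 12: 12+4=3, 12+9=8, 12+11=10
Distinct residues collected: {3, 4, 5, 6, 8, 10, 11, 12}
|A + B| = 8 (out of 13 total residues).

A + B = {3, 4, 5, 6, 8, 10, 11, 12}


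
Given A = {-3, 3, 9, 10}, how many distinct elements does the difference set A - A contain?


A - A = {a - a' : a, a' ∈ A}; |A| = 4.
Bounds: 2|A|-1 ≤ |A - A| ≤ |A|² - |A| + 1, i.e. 7 ≤ |A - A| ≤ 13.
Note: 0 ∈ A - A always (from a - a). The set is symmetric: if d ∈ A - A then -d ∈ A - A.
Enumerate nonzero differences d = a - a' with a > a' (then include -d):
Positive differences: {1, 6, 7, 12, 13}
Full difference set: {0} ∪ (positive diffs) ∪ (negative diffs).
|A - A| = 1 + 2·5 = 11 (matches direct enumeration: 11).

|A - A| = 11


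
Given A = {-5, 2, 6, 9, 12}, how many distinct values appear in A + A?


A + A = {a + a' : a, a' ∈ A}; |A| = 5.
General bounds: 2|A| - 1 ≤ |A + A| ≤ |A|(|A|+1)/2, i.e. 9 ≤ |A + A| ≤ 15.
Lower bound 2|A|-1 is attained iff A is an arithmetic progression.
Enumerate sums a + a' for a ≤ a' (symmetric, so this suffices):
a = -5: -5+-5=-10, -5+2=-3, -5+6=1, -5+9=4, -5+12=7
a = 2: 2+2=4, 2+6=8, 2+9=11, 2+12=14
a = 6: 6+6=12, 6+9=15, 6+12=18
a = 9: 9+9=18, 9+12=21
a = 12: 12+12=24
Distinct sums: {-10, -3, 1, 4, 7, 8, 11, 12, 14, 15, 18, 21, 24}
|A + A| = 13

|A + A| = 13


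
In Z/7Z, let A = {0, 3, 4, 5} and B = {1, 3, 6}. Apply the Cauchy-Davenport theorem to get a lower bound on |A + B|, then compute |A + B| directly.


Cauchy-Davenport: |A + B| ≥ min(p, |A| + |B| - 1) for A, B nonempty in Z/pZ.
|A| = 4, |B| = 3, p = 7.
CD lower bound = min(7, 4 + 3 - 1) = min(7, 6) = 6.
Compute A + B mod 7 directly:
a = 0: 0+1=1, 0+3=3, 0+6=6
a = 3: 3+1=4, 3+3=6, 3+6=2
a = 4: 4+1=5, 4+3=0, 4+6=3
a = 5: 5+1=6, 5+3=1, 5+6=4
A + B = {0, 1, 2, 3, 4, 5, 6}, so |A + B| = 7.
Verify: 7 ≥ 6? Yes ✓.

CD lower bound = 6, actual |A + B| = 7.


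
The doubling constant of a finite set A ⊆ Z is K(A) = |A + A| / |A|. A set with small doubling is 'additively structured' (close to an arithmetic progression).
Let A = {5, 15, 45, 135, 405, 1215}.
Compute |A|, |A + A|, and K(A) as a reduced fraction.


|A| = 6.
Compute A + A by enumerating all 36 pairs.
A + A = {10, 20, 30, 50, 60, 90, 140, 150, 180, 270, 410, 420, 450, 540, 810, 1220, 1230, 1260, 1350, 1620, 2430}, so |A + A| = 21.
K = |A + A| / |A| = 21/6 = 7/2 ≈ 3.5000.
Reference: AP of size 6 gives K = 11/6 ≈ 1.8333; a fully generic set of size 6 gives K ≈ 3.5000.

|A| = 6, |A + A| = 21, K = 21/6 = 7/2.


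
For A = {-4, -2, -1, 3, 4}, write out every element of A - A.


A - A = {a - a' : a, a' ∈ A}.
Compute a - a' for each ordered pair (a, a'):
a = -4: -4--4=0, -4--2=-2, -4--1=-3, -4-3=-7, -4-4=-8
a = -2: -2--4=2, -2--2=0, -2--1=-1, -2-3=-5, -2-4=-6
a = -1: -1--4=3, -1--2=1, -1--1=0, -1-3=-4, -1-4=-5
a = 3: 3--4=7, 3--2=5, 3--1=4, 3-3=0, 3-4=-1
a = 4: 4--4=8, 4--2=6, 4--1=5, 4-3=1, 4-4=0
Collecting distinct values (and noting 0 appears from a-a):
A - A = {-8, -7, -6, -5, -4, -3, -2, -1, 0, 1, 2, 3, 4, 5, 6, 7, 8}
|A - A| = 17

A - A = {-8, -7, -6, -5, -4, -3, -2, -1, 0, 1, 2, 3, 4, 5, 6, 7, 8}


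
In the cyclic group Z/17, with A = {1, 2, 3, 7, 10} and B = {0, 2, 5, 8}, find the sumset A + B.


Work in Z/17Z: reduce every sum a + b modulo 17.
Enumerate all 20 pairs:
a = 1: 1+0=1, 1+2=3, 1+5=6, 1+8=9
a = 2: 2+0=2, 2+2=4, 2+5=7, 2+8=10
a = 3: 3+0=3, 3+2=5, 3+5=8, 3+8=11
a = 7: 7+0=7, 7+2=9, 7+5=12, 7+8=15
a = 10: 10+0=10, 10+2=12, 10+5=15, 10+8=1
Distinct residues collected: {1, 2, 3, 4, 5, 6, 7, 8, 9, 10, 11, 12, 15}
|A + B| = 13 (out of 17 total residues).

A + B = {1, 2, 3, 4, 5, 6, 7, 8, 9, 10, 11, 12, 15}


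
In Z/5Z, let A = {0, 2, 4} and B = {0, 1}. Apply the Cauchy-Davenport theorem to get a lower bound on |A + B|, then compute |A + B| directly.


Cauchy-Davenport: |A + B| ≥ min(p, |A| + |B| - 1) for A, B nonempty in Z/pZ.
|A| = 3, |B| = 2, p = 5.
CD lower bound = min(5, 3 + 2 - 1) = min(5, 4) = 4.
Compute A + B mod 5 directly:
a = 0: 0+0=0, 0+1=1
a = 2: 2+0=2, 2+1=3
a = 4: 4+0=4, 4+1=0
A + B = {0, 1, 2, 3, 4}, so |A + B| = 5.
Verify: 5 ≥ 4? Yes ✓.

CD lower bound = 4, actual |A + B| = 5.


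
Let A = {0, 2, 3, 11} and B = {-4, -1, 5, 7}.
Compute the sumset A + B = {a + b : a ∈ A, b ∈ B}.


A + B = {a + b : a ∈ A, b ∈ B}.
Enumerate all |A|·|B| = 4·4 = 16 pairs (a, b) and collect distinct sums.
a = 0: 0+-4=-4, 0+-1=-1, 0+5=5, 0+7=7
a = 2: 2+-4=-2, 2+-1=1, 2+5=7, 2+7=9
a = 3: 3+-4=-1, 3+-1=2, 3+5=8, 3+7=10
a = 11: 11+-4=7, 11+-1=10, 11+5=16, 11+7=18
Collecting distinct sums: A + B = {-4, -2, -1, 1, 2, 5, 7, 8, 9, 10, 16, 18}
|A + B| = 12

A + B = {-4, -2, -1, 1, 2, 5, 7, 8, 9, 10, 16, 18}


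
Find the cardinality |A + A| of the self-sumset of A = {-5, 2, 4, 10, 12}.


A + A = {a + a' : a, a' ∈ A}; |A| = 5.
General bounds: 2|A| - 1 ≤ |A + A| ≤ |A|(|A|+1)/2, i.e. 9 ≤ |A + A| ≤ 15.
Lower bound 2|A|-1 is attained iff A is an arithmetic progression.
Enumerate sums a + a' for a ≤ a' (symmetric, so this suffices):
a = -5: -5+-5=-10, -5+2=-3, -5+4=-1, -5+10=5, -5+12=7
a = 2: 2+2=4, 2+4=6, 2+10=12, 2+12=14
a = 4: 4+4=8, 4+10=14, 4+12=16
a = 10: 10+10=20, 10+12=22
a = 12: 12+12=24
Distinct sums: {-10, -3, -1, 4, 5, 6, 7, 8, 12, 14, 16, 20, 22, 24}
|A + A| = 14

|A + A| = 14


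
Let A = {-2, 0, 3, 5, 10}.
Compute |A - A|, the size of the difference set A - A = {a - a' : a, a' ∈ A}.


A - A = {a - a' : a, a' ∈ A}; |A| = 5.
Bounds: 2|A|-1 ≤ |A - A| ≤ |A|² - |A| + 1, i.e. 9 ≤ |A - A| ≤ 21.
Note: 0 ∈ A - A always (from a - a). The set is symmetric: if d ∈ A - A then -d ∈ A - A.
Enumerate nonzero differences d = a - a' with a > a' (then include -d):
Positive differences: {2, 3, 5, 7, 10, 12}
Full difference set: {0} ∪ (positive diffs) ∪ (negative diffs).
|A - A| = 1 + 2·6 = 13 (matches direct enumeration: 13).

|A - A| = 13


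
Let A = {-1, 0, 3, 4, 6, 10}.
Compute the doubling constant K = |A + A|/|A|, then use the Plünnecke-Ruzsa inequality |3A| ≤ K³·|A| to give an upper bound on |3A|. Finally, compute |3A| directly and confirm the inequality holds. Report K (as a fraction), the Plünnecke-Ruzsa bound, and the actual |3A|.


|A| = 6.
Step 1: Compute A + A by enumerating all 36 pairs.
A + A = {-2, -1, 0, 2, 3, 4, 5, 6, 7, 8, 9, 10, 12, 13, 14, 16, 20}, so |A + A| = 17.
Step 2: Doubling constant K = |A + A|/|A| = 17/6 = 17/6 ≈ 2.8333.
Step 3: Plünnecke-Ruzsa gives |3A| ≤ K³·|A| = (2.8333)³ · 6 ≈ 136.4722.
Step 4: Compute 3A = A + A + A directly by enumerating all triples (a,b,c) ∈ A³; |3A| = 29.
Step 5: Check 29 ≤ 136.4722? Yes ✓.

K = 17/6, Plünnecke-Ruzsa bound K³|A| ≈ 136.4722, |3A| = 29, inequality holds.


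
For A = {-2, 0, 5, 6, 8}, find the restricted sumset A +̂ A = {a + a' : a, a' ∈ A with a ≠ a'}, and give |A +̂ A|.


Restricted sumset: A +̂ A = {a + a' : a ∈ A, a' ∈ A, a ≠ a'}.
Equivalently, take A + A and drop any sum 2a that is achievable ONLY as a + a for a ∈ A (i.e. sums representable only with equal summands).
Enumerate pairs (a, a') with a < a' (symmetric, so each unordered pair gives one sum; this covers all a ≠ a'):
  -2 + 0 = -2
  -2 + 5 = 3
  -2 + 6 = 4
  -2 + 8 = 6
  0 + 5 = 5
  0 + 6 = 6
  0 + 8 = 8
  5 + 6 = 11
  5 + 8 = 13
  6 + 8 = 14
Collected distinct sums: {-2, 3, 4, 5, 6, 8, 11, 13, 14}
|A +̂ A| = 9
(Reference bound: |A +̂ A| ≥ 2|A| - 3 for |A| ≥ 2, with |A| = 5 giving ≥ 7.)

|A +̂ A| = 9


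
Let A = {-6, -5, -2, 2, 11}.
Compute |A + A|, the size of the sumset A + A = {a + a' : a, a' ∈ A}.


A + A = {a + a' : a, a' ∈ A}; |A| = 5.
General bounds: 2|A| - 1 ≤ |A + A| ≤ |A|(|A|+1)/2, i.e. 9 ≤ |A + A| ≤ 15.
Lower bound 2|A|-1 is attained iff A is an arithmetic progression.
Enumerate sums a + a' for a ≤ a' (symmetric, so this suffices):
a = -6: -6+-6=-12, -6+-5=-11, -6+-2=-8, -6+2=-4, -6+11=5
a = -5: -5+-5=-10, -5+-2=-7, -5+2=-3, -5+11=6
a = -2: -2+-2=-4, -2+2=0, -2+11=9
a = 2: 2+2=4, 2+11=13
a = 11: 11+11=22
Distinct sums: {-12, -11, -10, -8, -7, -4, -3, 0, 4, 5, 6, 9, 13, 22}
|A + A| = 14

|A + A| = 14


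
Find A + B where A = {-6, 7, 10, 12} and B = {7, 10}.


A + B = {a + b : a ∈ A, b ∈ B}.
Enumerate all |A|·|B| = 4·2 = 8 pairs (a, b) and collect distinct sums.
a = -6: -6+7=1, -6+10=4
a = 7: 7+7=14, 7+10=17
a = 10: 10+7=17, 10+10=20
a = 12: 12+7=19, 12+10=22
Collecting distinct sums: A + B = {1, 4, 14, 17, 19, 20, 22}
|A + B| = 7

A + B = {1, 4, 14, 17, 19, 20, 22}


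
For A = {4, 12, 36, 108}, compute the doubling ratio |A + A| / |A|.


|A| = 4.
Compute A + A by enumerating all 16 pairs.
A + A = {8, 16, 24, 40, 48, 72, 112, 120, 144, 216}, so |A + A| = 10.
K = |A + A| / |A| = 10/4 = 5/2 ≈ 2.5000.
Reference: AP of size 4 gives K = 7/4 ≈ 1.7500; a fully generic set of size 4 gives K ≈ 2.5000.

|A| = 4, |A + A| = 10, K = 10/4 = 5/2.


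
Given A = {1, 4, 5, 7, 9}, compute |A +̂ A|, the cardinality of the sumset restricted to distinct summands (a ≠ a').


Restricted sumset: A +̂ A = {a + a' : a ∈ A, a' ∈ A, a ≠ a'}.
Equivalently, take A + A and drop any sum 2a that is achievable ONLY as a + a for a ∈ A (i.e. sums representable only with equal summands).
Enumerate pairs (a, a') with a < a' (symmetric, so each unordered pair gives one sum; this covers all a ≠ a'):
  1 + 4 = 5
  1 + 5 = 6
  1 + 7 = 8
  1 + 9 = 10
  4 + 5 = 9
  4 + 7 = 11
  4 + 9 = 13
  5 + 7 = 12
  5 + 9 = 14
  7 + 9 = 16
Collected distinct sums: {5, 6, 8, 9, 10, 11, 12, 13, 14, 16}
|A +̂ A| = 10
(Reference bound: |A +̂ A| ≥ 2|A| - 3 for |A| ≥ 2, with |A| = 5 giving ≥ 7.)

|A +̂ A| = 10


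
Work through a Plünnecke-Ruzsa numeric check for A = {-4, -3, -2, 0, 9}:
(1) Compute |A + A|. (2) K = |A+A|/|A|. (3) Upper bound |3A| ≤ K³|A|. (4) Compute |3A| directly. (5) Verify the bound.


|A| = 5.
Step 1: Compute A + A by enumerating all 25 pairs.
A + A = {-8, -7, -6, -5, -4, -3, -2, 0, 5, 6, 7, 9, 18}, so |A + A| = 13.
Step 2: Doubling constant K = |A + A|/|A| = 13/5 = 13/5 ≈ 2.6000.
Step 3: Plünnecke-Ruzsa gives |3A| ≤ K³·|A| = (2.6000)³ · 5 ≈ 87.8800.
Step 4: Compute 3A = A + A + A directly by enumerating all triples (a,b,c) ∈ A³; |3A| = 25.
Step 5: Check 25 ≤ 87.8800? Yes ✓.

K = 13/5, Plünnecke-Ruzsa bound K³|A| ≈ 87.8800, |3A| = 25, inequality holds.


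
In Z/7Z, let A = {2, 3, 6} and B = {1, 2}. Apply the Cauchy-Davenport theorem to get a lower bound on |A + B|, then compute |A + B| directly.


Cauchy-Davenport: |A + B| ≥ min(p, |A| + |B| - 1) for A, B nonempty in Z/pZ.
|A| = 3, |B| = 2, p = 7.
CD lower bound = min(7, 3 + 2 - 1) = min(7, 4) = 4.
Compute A + B mod 7 directly:
a = 2: 2+1=3, 2+2=4
a = 3: 3+1=4, 3+2=5
a = 6: 6+1=0, 6+2=1
A + B = {0, 1, 3, 4, 5}, so |A + B| = 5.
Verify: 5 ≥ 4? Yes ✓.

CD lower bound = 4, actual |A + B| = 5.


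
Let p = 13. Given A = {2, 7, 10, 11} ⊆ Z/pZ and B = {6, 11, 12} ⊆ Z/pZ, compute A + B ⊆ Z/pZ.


Work in Z/13Z: reduce every sum a + b modulo 13.
Enumerate all 12 pairs:
a = 2: 2+6=8, 2+11=0, 2+12=1
a = 7: 7+6=0, 7+11=5, 7+12=6
a = 10: 10+6=3, 10+11=8, 10+12=9
a = 11: 11+6=4, 11+11=9, 11+12=10
Distinct residues collected: {0, 1, 3, 4, 5, 6, 8, 9, 10}
|A + B| = 9 (out of 13 total residues).

A + B = {0, 1, 3, 4, 5, 6, 8, 9, 10}


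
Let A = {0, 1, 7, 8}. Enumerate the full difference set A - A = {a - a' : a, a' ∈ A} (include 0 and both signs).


A - A = {a - a' : a, a' ∈ A}.
Compute a - a' for each ordered pair (a, a'):
a = 0: 0-0=0, 0-1=-1, 0-7=-7, 0-8=-8
a = 1: 1-0=1, 1-1=0, 1-7=-6, 1-8=-7
a = 7: 7-0=7, 7-1=6, 7-7=0, 7-8=-1
a = 8: 8-0=8, 8-1=7, 8-7=1, 8-8=0
Collecting distinct values (and noting 0 appears from a-a):
A - A = {-8, -7, -6, -1, 0, 1, 6, 7, 8}
|A - A| = 9

A - A = {-8, -7, -6, -1, 0, 1, 6, 7, 8}


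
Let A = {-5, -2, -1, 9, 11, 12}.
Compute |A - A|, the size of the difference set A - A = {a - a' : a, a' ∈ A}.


A - A = {a - a' : a, a' ∈ A}; |A| = 6.
Bounds: 2|A|-1 ≤ |A - A| ≤ |A|² - |A| + 1, i.e. 11 ≤ |A - A| ≤ 31.
Note: 0 ∈ A - A always (from a - a). The set is symmetric: if d ∈ A - A then -d ∈ A - A.
Enumerate nonzero differences d = a - a' with a > a' (then include -d):
Positive differences: {1, 2, 3, 4, 10, 11, 12, 13, 14, 16, 17}
Full difference set: {0} ∪ (positive diffs) ∪ (negative diffs).
|A - A| = 1 + 2·11 = 23 (matches direct enumeration: 23).

|A - A| = 23


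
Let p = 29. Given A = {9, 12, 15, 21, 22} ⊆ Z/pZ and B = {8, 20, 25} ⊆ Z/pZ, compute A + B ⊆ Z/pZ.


Work in Z/29Z: reduce every sum a + b modulo 29.
Enumerate all 15 pairs:
a = 9: 9+8=17, 9+20=0, 9+25=5
a = 12: 12+8=20, 12+20=3, 12+25=8
a = 15: 15+8=23, 15+20=6, 15+25=11
a = 21: 21+8=0, 21+20=12, 21+25=17
a = 22: 22+8=1, 22+20=13, 22+25=18
Distinct residues collected: {0, 1, 3, 5, 6, 8, 11, 12, 13, 17, 18, 20, 23}
|A + B| = 13 (out of 29 total residues).

A + B = {0, 1, 3, 5, 6, 8, 11, 12, 13, 17, 18, 20, 23}


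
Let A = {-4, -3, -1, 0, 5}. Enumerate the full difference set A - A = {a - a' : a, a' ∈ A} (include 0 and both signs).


A - A = {a - a' : a, a' ∈ A}.
Compute a - a' for each ordered pair (a, a'):
a = -4: -4--4=0, -4--3=-1, -4--1=-3, -4-0=-4, -4-5=-9
a = -3: -3--4=1, -3--3=0, -3--1=-2, -3-0=-3, -3-5=-8
a = -1: -1--4=3, -1--3=2, -1--1=0, -1-0=-1, -1-5=-6
a = 0: 0--4=4, 0--3=3, 0--1=1, 0-0=0, 0-5=-5
a = 5: 5--4=9, 5--3=8, 5--1=6, 5-0=5, 5-5=0
Collecting distinct values (and noting 0 appears from a-a):
A - A = {-9, -8, -6, -5, -4, -3, -2, -1, 0, 1, 2, 3, 4, 5, 6, 8, 9}
|A - A| = 17

A - A = {-9, -8, -6, -5, -4, -3, -2, -1, 0, 1, 2, 3, 4, 5, 6, 8, 9}


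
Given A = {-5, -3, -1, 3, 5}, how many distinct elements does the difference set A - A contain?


A - A = {a - a' : a, a' ∈ A}; |A| = 5.
Bounds: 2|A|-1 ≤ |A - A| ≤ |A|² - |A| + 1, i.e. 9 ≤ |A - A| ≤ 21.
Note: 0 ∈ A - A always (from a - a). The set is symmetric: if d ∈ A - A then -d ∈ A - A.
Enumerate nonzero differences d = a - a' with a > a' (then include -d):
Positive differences: {2, 4, 6, 8, 10}
Full difference set: {0} ∪ (positive diffs) ∪ (negative diffs).
|A - A| = 1 + 2·5 = 11 (matches direct enumeration: 11).

|A - A| = 11


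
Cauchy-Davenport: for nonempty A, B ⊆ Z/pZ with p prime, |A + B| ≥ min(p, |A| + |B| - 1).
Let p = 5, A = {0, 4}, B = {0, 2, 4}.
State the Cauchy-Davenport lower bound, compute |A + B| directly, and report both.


Cauchy-Davenport: |A + B| ≥ min(p, |A| + |B| - 1) for A, B nonempty in Z/pZ.
|A| = 2, |B| = 3, p = 5.
CD lower bound = min(5, 2 + 3 - 1) = min(5, 4) = 4.
Compute A + B mod 5 directly:
a = 0: 0+0=0, 0+2=2, 0+4=4
a = 4: 4+0=4, 4+2=1, 4+4=3
A + B = {0, 1, 2, 3, 4}, so |A + B| = 5.
Verify: 5 ≥ 4? Yes ✓.

CD lower bound = 4, actual |A + B| = 5.


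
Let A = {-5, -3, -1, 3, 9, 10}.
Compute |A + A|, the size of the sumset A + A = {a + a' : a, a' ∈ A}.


A + A = {a + a' : a, a' ∈ A}; |A| = 6.
General bounds: 2|A| - 1 ≤ |A + A| ≤ |A|(|A|+1)/2, i.e. 11 ≤ |A + A| ≤ 21.
Lower bound 2|A|-1 is attained iff A is an arithmetic progression.
Enumerate sums a + a' for a ≤ a' (symmetric, so this suffices):
a = -5: -5+-5=-10, -5+-3=-8, -5+-1=-6, -5+3=-2, -5+9=4, -5+10=5
a = -3: -3+-3=-6, -3+-1=-4, -3+3=0, -3+9=6, -3+10=7
a = -1: -1+-1=-2, -1+3=2, -1+9=8, -1+10=9
a = 3: 3+3=6, 3+9=12, 3+10=13
a = 9: 9+9=18, 9+10=19
a = 10: 10+10=20
Distinct sums: {-10, -8, -6, -4, -2, 0, 2, 4, 5, 6, 7, 8, 9, 12, 13, 18, 19, 20}
|A + A| = 18

|A + A| = 18


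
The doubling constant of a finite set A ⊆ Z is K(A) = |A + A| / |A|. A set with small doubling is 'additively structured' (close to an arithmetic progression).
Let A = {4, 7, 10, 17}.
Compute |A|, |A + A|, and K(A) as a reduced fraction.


|A| = 4.
Compute A + A by enumerating all 16 pairs.
A + A = {8, 11, 14, 17, 20, 21, 24, 27, 34}, so |A + A| = 9.
K = |A + A| / |A| = 9/4 (already in lowest terms) ≈ 2.2500.
Reference: AP of size 4 gives K = 7/4 ≈ 1.7500; a fully generic set of size 4 gives K ≈ 2.5000.

|A| = 4, |A + A| = 9, K = 9/4.


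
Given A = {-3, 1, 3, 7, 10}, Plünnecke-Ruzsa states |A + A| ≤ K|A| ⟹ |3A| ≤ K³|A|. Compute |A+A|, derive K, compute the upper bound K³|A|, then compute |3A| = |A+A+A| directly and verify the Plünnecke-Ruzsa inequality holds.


|A| = 5.
Step 1: Compute A + A by enumerating all 25 pairs.
A + A = {-6, -2, 0, 2, 4, 6, 7, 8, 10, 11, 13, 14, 17, 20}, so |A + A| = 14.
Step 2: Doubling constant K = |A + A|/|A| = 14/5 = 14/5 ≈ 2.8000.
Step 3: Plünnecke-Ruzsa gives |3A| ≤ K³·|A| = (2.8000)³ · 5 ≈ 109.7600.
Step 4: Compute 3A = A + A + A directly by enumerating all triples (a,b,c) ∈ A³; |3A| = 26.
Step 5: Check 26 ≤ 109.7600? Yes ✓.

K = 14/5, Plünnecke-Ruzsa bound K³|A| ≈ 109.7600, |3A| = 26, inequality holds.
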